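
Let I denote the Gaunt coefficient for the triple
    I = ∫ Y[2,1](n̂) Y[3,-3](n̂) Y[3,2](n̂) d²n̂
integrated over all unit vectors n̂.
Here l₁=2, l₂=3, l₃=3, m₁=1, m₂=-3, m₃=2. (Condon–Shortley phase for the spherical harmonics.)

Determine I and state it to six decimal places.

-0.210261

Checks pass: Σm=0; 8 even; l₃=3∈[1,5].
(2·2+1)(2·3+1)(2·3+1) = 245
Δ: 2! 2! 4! / 9! → 1/3780
sum: t=0:+1/24 t=1:−1/4 t=2:+1/24 = -1/6
3j²(2 3 3; 0 0 0) = Δ·Π!·Σ² = 4/105  (sign +1)
sum: t=0:+1/48 = 1/48
3j²(2 3 3; 1 -3 2) = Δ·Π!·Σ² = 5/84  (sign -1)
combine: 4πI² = 245·4/105·5/84 = 5/9
take √, sign -1: I = -0.21026104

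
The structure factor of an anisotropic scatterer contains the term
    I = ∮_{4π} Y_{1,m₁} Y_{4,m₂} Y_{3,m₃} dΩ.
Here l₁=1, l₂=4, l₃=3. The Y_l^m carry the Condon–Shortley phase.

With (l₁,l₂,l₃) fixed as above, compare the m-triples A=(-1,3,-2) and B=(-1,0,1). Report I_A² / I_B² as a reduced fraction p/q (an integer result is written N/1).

Same 1,4,3: normalisation and zero-m 3j drop out of the ratio.
A: Δ: 2! 0! 6! / 9! → 1/252; sum: t=2:+1/240 = 1/240; 3j²(1 4 3; -1 3 -2) = Δ·Π!·Σ² = 1/12  (sign -1)
B: Δ: 2! 0! 6! / 9! → 1/252; sum: t=2:+1/96 = 1/96; 3j²(1 4 3; -1 0 1) = Δ·Π!·Σ² = 1/42  (sign +1)
I_A²/I_B² = (1/12)/(1/42) = 7/2

7/2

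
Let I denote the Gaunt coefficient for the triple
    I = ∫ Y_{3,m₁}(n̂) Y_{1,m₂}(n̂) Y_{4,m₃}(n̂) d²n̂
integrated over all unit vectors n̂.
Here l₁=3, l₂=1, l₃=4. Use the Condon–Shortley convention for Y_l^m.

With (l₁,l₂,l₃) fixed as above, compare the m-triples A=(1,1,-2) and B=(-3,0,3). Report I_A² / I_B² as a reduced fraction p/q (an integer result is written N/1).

Same 3,1,4: normalisation and zero-m 3j drop out of the ratio.
A: Δ: 0! 6! 2! / 9! → 1/252; sum: t=0:+1/96 = 1/96; 3j²(3 1 4; 1 1 -2) = Δ·Π!·Σ² = 5/84  (sign +1)
B: Δ: 0! 6! 2! / 9! → 1/252; sum: t=0:+1/720 = 1/720; 3j²(3 1 4; -3 0 3) = Δ·Π!·Σ² = 1/36  (sign -1)
I_A²/I_B² = (5/84)/(1/36) = 15/7

15/7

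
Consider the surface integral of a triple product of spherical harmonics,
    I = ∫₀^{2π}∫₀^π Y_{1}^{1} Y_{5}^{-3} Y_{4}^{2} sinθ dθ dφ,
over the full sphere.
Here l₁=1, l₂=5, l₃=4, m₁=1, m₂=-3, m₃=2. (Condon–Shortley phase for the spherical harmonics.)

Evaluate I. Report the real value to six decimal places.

-0.259847

Checks pass: Σm=0; 10 even; l₃=4∈[4,6].
(2·1+1)(2·5+1)(2·4+1) = 297
Δ: 2! 0! 8! / 11! → 1/495
sum: t=1:−1/576 = -1/576
3j²(1 5 4; 0 0 0) = Δ·Π!·Σ² = 5/99  (sign -1)
sum: t=0:+1/2880 = 1/2880
3j²(1 5 4; 1 -3 2) = Δ·Π!·Σ² = 28/495  (sign +1)
combine: 4πI² = 297·5/99·28/495 = 28/33
take √, sign -1: I = -0.25984664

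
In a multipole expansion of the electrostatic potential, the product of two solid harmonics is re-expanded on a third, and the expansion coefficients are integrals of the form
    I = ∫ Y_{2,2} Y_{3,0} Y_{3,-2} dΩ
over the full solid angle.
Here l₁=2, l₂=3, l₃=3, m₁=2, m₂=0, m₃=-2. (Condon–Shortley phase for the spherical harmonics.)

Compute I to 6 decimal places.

Checks pass: Σm=0; 8 even; l₃=3∈[1,5].
(2·2+1)(2·3+1)(2·3+1) = 245
Δ: 2! 2! 4! / 9! → 1/3780
sum: t=0:+1/24 t=1:−1/4 t=2:+1/24 = -1/6
3j²(2 3 3; 0 0 0) = Δ·Π!·Σ² = 4/105  (sign +1)
sum: t=0:+1/24 = 1/24
3j²(2 3 3; 2 0 -2) = Δ·Π!·Σ² = 1/21  (sign -1)
combine: 4πI² = 245·4/105·1/21 = 4/9
take √, sign -1: I = -0.18806319

-0.188063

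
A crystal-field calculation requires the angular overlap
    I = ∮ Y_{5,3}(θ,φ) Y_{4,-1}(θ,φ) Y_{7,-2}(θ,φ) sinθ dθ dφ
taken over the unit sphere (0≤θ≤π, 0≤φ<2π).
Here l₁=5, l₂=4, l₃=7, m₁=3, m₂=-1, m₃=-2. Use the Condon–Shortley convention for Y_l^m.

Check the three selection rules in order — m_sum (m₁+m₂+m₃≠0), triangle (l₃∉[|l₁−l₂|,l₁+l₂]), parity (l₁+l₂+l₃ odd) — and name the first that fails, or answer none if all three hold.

m₁+m₂+m₃ = 3 − 1 − 2 = 0  ✓
triangle: |5−4|=1 ≤ l₃=7 ≤ 5+4=9  ✓
parity: l₁+l₂+l₃ = 16 is even  ✓

none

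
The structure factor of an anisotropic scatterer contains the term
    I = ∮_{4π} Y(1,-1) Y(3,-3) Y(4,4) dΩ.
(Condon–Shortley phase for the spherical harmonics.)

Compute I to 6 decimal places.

0.325735

Rules hold: Σm=0, L=8 even, 2≤4≤4.
N = 3·7·9 = 189
Δ = 0!·2!·6!/9! = 1/252
Racah Σ t=0..0: t=0:+1/36 = 1/36
⇒ 3j(1 3 4; 0 0 0)² = 4/63, sgn +1
Racah Σ t=0..0: t=0:+1/1440 = 1/1440
⇒ 3j(1 3 4; -1 -3 4)² = 1/9, sgn +1
4πI² = N·(3j₀)²·(3jₘ)² = 4/3
I = +1·√(1.33333/4π) = 0.32573501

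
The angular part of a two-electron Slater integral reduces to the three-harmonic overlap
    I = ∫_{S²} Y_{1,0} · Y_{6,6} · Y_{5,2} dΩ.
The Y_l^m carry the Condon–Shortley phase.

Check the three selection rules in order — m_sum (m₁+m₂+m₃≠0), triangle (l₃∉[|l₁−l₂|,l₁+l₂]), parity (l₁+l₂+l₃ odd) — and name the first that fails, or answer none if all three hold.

m_sum

Σmᵢ = 8  ✗
l₃∈[|l₁−l₂|,l₁+l₂]=[5,7], have l₃=5
Σlᵢ = 12 ⇒ even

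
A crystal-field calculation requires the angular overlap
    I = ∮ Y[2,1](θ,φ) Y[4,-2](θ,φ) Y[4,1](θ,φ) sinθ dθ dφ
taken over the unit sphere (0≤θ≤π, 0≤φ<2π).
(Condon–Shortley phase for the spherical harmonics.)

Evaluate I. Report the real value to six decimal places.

0.127700

Rules hold: Σm=0, L=10 even, 2≤4≤6.
N = 5·9·9 = 405
Δ = 2!·2!·6!/11! = 1/13860
Racah Σ t=0..2: t=0:+1/192 t=1:−1/36 t=2:+1/192 = -5/288
⇒ 3j(2 4 4; 0 0 0)² = 20/693, sgn -1
Racah Σ t=0..1: t=0:+1/96 t=1:−1/240 = 1/160
⇒ 3j(2 4 4; 1 -2 1)² = 27/1540, sgn -1
4πI² = N·(3j₀)²·(3jₘ)² = 1215/5929
I = +1·√(0.204925/4π) = 0.12770047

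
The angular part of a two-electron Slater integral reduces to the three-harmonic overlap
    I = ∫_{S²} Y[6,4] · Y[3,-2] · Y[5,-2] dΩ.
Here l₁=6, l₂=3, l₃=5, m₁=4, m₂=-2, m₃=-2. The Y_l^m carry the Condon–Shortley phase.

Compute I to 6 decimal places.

0.088266

Rules hold: Σm=0, L=14 even, 3≤5≤9.
N = 13·7·11 = 1001
Δ = 4!·8!·2!/15! = 1/675675
Racah Σ t=1..3: t=1:−1/8640 t=2:+1/2304 t=3:−1/8640 = 7/34560
⇒ 3j(6 3 5; 0 0 0)² = 7/429, sgn -1
Racah Σ t=0..1: t=0:+1/34560 t=1:−1/60480 = 1/80640
⇒ 3j(6 3 5; 4 -2 -2)² = 6/1001, sgn -1
4πI² = N·(3j₀)²·(3jₘ)² = 14/143
I = +1·√(0.0979021/4π) = 0.08826552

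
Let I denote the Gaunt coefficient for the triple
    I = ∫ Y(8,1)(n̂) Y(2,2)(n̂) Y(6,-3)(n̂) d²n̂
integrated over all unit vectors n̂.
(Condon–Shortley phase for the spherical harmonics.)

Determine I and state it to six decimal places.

Checks pass: Σm=0; 16 even; l₃=6∈[6,10].
(2·8+1)(2·2+1)(2·6+1) = 1105
Δ: 4! 12! 0! / 17! → 1/30940
sum: t=2:+1/2073600 = 1/2073600
3j²(8 2 6; 0 0 0) = Δ·Π!·Σ² = 28/1105  (sign +1)
sum: t=4:+1/52254720 = 1/52254720
3j²(8 2 6; 1 2 -3) = Δ·Π!·Σ² = 1/884  (sign -1)
combine: 4πI² = 1105·28/1105·1/884 = 7/221
take √, sign -1: I = -0.05020511

-0.050205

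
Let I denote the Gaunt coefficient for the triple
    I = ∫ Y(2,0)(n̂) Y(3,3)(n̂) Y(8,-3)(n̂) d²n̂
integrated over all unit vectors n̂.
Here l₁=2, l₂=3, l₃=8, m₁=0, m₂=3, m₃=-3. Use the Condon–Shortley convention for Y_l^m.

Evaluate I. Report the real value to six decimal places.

0.000000

triangle: need 1≤l₃≤5, have 8; I=0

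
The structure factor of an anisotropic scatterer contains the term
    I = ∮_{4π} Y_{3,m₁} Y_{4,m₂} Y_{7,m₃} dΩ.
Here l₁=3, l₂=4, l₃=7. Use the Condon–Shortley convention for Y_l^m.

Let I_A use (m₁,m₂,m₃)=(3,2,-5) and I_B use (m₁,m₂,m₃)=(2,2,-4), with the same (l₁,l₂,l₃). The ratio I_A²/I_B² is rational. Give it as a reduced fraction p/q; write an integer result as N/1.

l's match ⇒ only the (l;m) 3-j factors differ between A and B.
A: triangle coeff Δ(3,4,7) = 1/45045; Σ_t [0,0]: t=0:+1/1036800 = 1/1036800; (3j)²=4/195 [(3 4 7; 3 2 -5)], sign=+1
B: triangle coeff Δ(3,4,7) = 1/45045; Σ_t [0,0]: t=0:+1/172800 = 1/172800; (3j)²=2/65 [(3 4 7; 2 2 -4)], sign=-1
I_A²/I_B² = (4/195)/(2/65) = 2/3

2/3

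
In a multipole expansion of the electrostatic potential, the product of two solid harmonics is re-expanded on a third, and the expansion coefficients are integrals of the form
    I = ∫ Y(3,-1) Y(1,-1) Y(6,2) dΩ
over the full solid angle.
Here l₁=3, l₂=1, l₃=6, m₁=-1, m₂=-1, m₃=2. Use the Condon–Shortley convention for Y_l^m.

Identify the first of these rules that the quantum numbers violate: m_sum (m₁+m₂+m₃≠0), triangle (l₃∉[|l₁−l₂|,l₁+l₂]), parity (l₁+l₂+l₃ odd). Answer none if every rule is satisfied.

triangle

Σmᵢ = 0  ✓
l₃∈[|l₁−l₂|,l₁+l₂]=[2,4], have l₃=6  ✗
Σlᵢ = 10 ⇒ even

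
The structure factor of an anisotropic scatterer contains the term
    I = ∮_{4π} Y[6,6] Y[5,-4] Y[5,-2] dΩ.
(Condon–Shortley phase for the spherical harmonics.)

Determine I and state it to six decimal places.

-0.161540

Rules hold: Σm=0, L=16 even, 1≤5≤11.
N = 13·11·11 = 1573
Δ = 6!·6!·4!/17! = 1/28588560
Racah Σ t=1..5: t=1:−1/345600 t=2:+1/13824 t=3:−1/5184 t=4:+1/13824 t=5:−1/345600 = -7/129600
⇒ 3j(6 5 5; 0 0 0)² = 80/7293, sgn +1
Racah Σ t=0..0: t=0:+1/3110400 = 1/3110400
⇒ 3j(6 5 5; 6 -4 -2)² = 21/1105, sgn -1
4πI² = N·(3j₀)²·(3jₘ)² = 1232/3757
I = -1·√(0.327921/4π) = -0.16153991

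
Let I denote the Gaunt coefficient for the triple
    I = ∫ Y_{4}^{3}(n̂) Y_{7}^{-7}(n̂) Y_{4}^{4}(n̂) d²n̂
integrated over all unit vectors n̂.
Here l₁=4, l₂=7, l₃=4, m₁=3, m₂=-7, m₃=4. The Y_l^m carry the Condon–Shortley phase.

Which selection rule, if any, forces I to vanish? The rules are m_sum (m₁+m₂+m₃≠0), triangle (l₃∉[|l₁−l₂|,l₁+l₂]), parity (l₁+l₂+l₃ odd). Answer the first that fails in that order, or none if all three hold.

parity

m₁+m₂+m₃ = 3 − 7 + 4 = 0  ✓
triangle: |4−7|=3 ≤ l₃=4 ≤ 4+7=11  ✓
parity: l₁+l₂+l₃ = 15 is odd  ✗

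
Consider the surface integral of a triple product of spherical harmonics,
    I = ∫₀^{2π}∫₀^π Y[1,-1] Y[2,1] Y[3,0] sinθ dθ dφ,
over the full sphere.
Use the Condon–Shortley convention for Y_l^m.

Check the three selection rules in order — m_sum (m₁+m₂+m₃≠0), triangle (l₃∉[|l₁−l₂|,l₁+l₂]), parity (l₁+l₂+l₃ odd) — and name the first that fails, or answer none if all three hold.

azimuthal sum: -1 + 1 + 0 = 0  ✓
1 ≤ 3 ≤ 3 (triangle on l)  ✓
L = 1 + 2 + 3 = 6 (even)  ✓

none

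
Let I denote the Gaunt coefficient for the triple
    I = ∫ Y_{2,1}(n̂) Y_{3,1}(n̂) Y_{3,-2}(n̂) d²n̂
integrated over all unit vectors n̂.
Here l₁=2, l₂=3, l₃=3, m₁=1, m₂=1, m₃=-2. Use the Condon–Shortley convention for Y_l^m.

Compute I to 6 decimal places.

Checks pass: Σm=0; 8 even; l₃=3∈[1,5].
(2·2+1)(2·3+1)(2·3+1) = 245
Δ: 2! 2! 4! / 9! → 1/3780
sum: t=0:+1/24 t=1:−1/4 t=2:+1/24 = -1/6
3j²(2 3 3; 0 0 0) = Δ·Π!·Σ² = 4/105  (sign +1)
sum: t=0:+1/48 t=1:−1/12 = -1/16
3j²(2 3 3; 1 1 -2) = Δ·Π!·Σ² = 1/28  (sign +1)
combine: 4πI² = 245·4/105·1/28 = 1/3
take √, sign +1: I = 0.16286750

0.162868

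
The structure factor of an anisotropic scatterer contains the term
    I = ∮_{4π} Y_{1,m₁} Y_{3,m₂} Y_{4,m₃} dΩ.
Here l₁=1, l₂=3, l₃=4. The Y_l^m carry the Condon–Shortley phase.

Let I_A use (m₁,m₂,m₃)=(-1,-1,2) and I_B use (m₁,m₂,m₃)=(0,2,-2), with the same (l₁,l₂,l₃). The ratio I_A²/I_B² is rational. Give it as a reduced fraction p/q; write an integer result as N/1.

Same 1,3,4: normalisation and zero-m 3j drop out of the ratio.
A: Δ: 0! 2! 6! / 9! → 1/252; sum: t=0:+1/96 = 1/96; 3j²(1 3 4; -1 -1 2) = Δ·Π!·Σ² = 5/84  (sign +1)
B: Δ: 0! 2! 6! / 9! → 1/252; sum: t=0:+1/120 = 1/120; 3j²(1 3 4; 0 2 -2) = Δ·Π!·Σ² = 1/21  (sign +1)
I_A²/I_B² = (5/84)/(1/21) = 5/4

5/4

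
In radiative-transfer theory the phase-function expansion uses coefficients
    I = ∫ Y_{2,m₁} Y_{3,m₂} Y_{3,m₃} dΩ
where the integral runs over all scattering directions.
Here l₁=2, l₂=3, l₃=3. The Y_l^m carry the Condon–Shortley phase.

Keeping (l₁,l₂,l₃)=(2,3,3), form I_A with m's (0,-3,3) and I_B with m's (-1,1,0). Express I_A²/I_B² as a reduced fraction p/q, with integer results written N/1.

Shared (l₁,l₂,l₃)=(2,3,3): N and (l;000)² cancel in I_A²/I_B².
A: Δ = 2!·2!·4!/9! = 1/3780; Racah Σ t=0..0: t=0:+1/96 = 1/96; ⇒ 3j(2 3 3; 0 -3 3)² = 5/84, sgn +1
B: Δ = 2!·2!·4!/9! = 1/3780; Racah Σ t=1..2: t=1:−1/12 t=2:+1/8 = 1/24; ⇒ 3j(2 3 3; -1 1 0)² = 1/210, sgn -1
I_A²/I_B² = (5/84)/(1/210) = 25/2

25/2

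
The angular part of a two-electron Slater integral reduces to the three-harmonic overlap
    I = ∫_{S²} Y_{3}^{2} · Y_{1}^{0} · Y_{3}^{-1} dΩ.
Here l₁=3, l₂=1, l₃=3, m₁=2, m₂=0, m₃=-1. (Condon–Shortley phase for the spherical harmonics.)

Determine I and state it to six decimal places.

2 + 0 − 1 = 1 ≠ 0: azimuthal integral kills it; I = 0

0.000000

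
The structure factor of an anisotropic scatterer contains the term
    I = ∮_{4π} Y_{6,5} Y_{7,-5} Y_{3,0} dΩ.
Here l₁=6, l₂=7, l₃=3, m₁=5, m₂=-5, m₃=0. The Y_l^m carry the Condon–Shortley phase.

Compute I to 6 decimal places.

0.161723

Rules hold: Σm=0, L=16 even, 1≤3≤13.
N = 13·15·7 = 1365
Δ = 10!·2!·4!/17! = 1/2042040
Racah Σ t=4..6: t=4:+1/207360 t=5:−1/57600 t=6:+1/207360 = -1/129600
⇒ 3j(6 7 3; 0 0 0)² = 168/12155, sgn +1
Racah Σ t=0..1: t=0:+1/14515200 t=1:−1/4354560 = -1/6220800
⇒ 3j(6 7 3; 5 -5 0)² = 77/4420, sgn +1
4πI² = N·(3j₀)²·(3jₘ)² = 6174/18785
I = +1·√(0.328666/4π) = 0.16172337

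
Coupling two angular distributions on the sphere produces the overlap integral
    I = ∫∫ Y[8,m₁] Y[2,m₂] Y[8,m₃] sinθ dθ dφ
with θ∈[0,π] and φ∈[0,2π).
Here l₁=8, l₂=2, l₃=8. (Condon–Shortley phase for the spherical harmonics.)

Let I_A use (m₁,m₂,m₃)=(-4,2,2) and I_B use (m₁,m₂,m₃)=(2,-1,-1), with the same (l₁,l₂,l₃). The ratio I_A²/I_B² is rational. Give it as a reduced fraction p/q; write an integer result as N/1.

l's match ⇒ only the (l;m) 3-j factors differ between A and B.
A: triangle coeff Δ(8,2,8) = 1/348840; Σ_t [2,2]: t=2:+1/348364800 = 1/348364800; (3j)²=11/646 [(8 2 8; -4 2 2)], sign=+1
B: triangle coeff Δ(8,2,8) = 1/348840; Σ_t [0,1]: t=0:+1/58060800 t=1:−1/87091200 = 1/174182400; (3j)²=7/2584 [(8 2 8; 2 -1 -1)], sign=-1
I_A²/I_B² = (11/646)/(7/2584) = 44/7

44/7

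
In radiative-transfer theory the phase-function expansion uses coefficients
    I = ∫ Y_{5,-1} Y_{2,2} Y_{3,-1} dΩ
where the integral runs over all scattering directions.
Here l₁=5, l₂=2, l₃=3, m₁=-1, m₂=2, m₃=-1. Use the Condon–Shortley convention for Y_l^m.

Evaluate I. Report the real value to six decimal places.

-0.092802

Checks pass: Σm=0; 10 even; l₃=3∈[3,7].
(2·5+1)(2·2+1)(2·3+1) = 385
Δ: 4! 6! 0! / 11! → 1/2310
sum: t=2:+1/144 = 1/144
3j²(5 2 3; 0 0 0) = Δ·Π!·Σ² = 10/231  (sign -1)
sum: t=4:+1/1152 = 1/1152
3j²(5 2 3; -1 2 -1) = Δ·Π!·Σ² = 1/154  (sign +1)
combine: 4πI² = 385·10/231·1/154 = 25/231
take √, sign -1: I = -0.09280237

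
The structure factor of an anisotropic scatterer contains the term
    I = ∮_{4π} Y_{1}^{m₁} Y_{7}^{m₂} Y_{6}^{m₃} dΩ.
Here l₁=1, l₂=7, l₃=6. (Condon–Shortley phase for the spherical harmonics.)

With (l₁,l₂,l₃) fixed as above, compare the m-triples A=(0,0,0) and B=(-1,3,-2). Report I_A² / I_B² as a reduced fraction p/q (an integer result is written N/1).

l's match ⇒ only the (l;m) 3-j factors differ between A and B.
A: triangle coeff Δ(1,7,6) = 1/1365; Σ_t [1,1]: t=1:−1/518400 = -1/518400; (3j)²=7/195 [(1 7 6; 0 0 0)], sign=-1
B: triangle coeff Δ(1,7,6) = 1/1365; Σ_t [2,2]: t=2:+1/1935360 = 1/1935360; (3j)²=3/91 [(1 7 6; -1 3 -2)], sign=+1
I_A²/I_B² = (7/195)/(3/91) = 49/45

49/45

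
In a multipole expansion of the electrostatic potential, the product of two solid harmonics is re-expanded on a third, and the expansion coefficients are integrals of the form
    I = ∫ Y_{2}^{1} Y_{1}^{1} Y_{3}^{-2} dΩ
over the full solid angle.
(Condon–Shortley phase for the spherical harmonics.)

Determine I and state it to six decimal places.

0.261169

m-sum 0 ✓  L=6 even ✓  1≤3≤3 ✓
Π(2lᵢ+1) = 5×3×7 = 105
triangle coeff Δ(2,1,3) = 1/105
Σ_t [0,0]: t=0:+1/4 = 1/4
(3j)²=3/35 [(2 1 3; 0 0 0)], sign=-1
Σ_t [0,0]: t=0:+1/12 = 1/12
(3j)²=2/21 [(2 1 3; 1 1 -2)], sign=-1
⇒ 4πI² = 6/7
I = (+1)√(6/7/(4π)) = 0.26116903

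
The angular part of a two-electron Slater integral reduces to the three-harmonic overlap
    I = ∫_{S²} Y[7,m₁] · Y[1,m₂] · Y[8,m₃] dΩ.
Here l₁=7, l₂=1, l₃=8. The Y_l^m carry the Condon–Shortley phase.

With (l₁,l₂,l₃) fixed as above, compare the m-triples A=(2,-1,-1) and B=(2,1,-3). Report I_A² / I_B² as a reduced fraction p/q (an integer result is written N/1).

21/55

l's match ⇒ only the (l;m) 3-j factors differ between A and B.
A: triangle coeff Δ(7,1,8) = 1/2040; Σ_t [0,0]: t=0:+1/87091200 = 1/87091200; (3j)²=7/680 [(7 1 8; 2 -1 -1)], sign=-1
B: triangle coeff Δ(7,1,8) = 1/2040; Σ_t [0,0]: t=0:+1/87091200 = 1/87091200; (3j)²=11/408 [(7 1 8; 2 1 -3)], sign=-1
I_A²/I_B² = (7/680)/(11/408) = 21/55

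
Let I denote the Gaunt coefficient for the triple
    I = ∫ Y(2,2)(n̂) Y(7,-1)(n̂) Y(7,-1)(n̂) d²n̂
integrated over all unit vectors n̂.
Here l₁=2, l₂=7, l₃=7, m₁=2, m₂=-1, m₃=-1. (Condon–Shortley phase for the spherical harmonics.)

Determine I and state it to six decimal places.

Checks pass: Σm=0; 16 even; l₃=7∈[5,9].
(2·2+1)(2·7+1)(2·7+1) = 1125
Δ: 2! 2! 12! / 17! → 1/185640
sum: t=0:+1/2419200 t=1:−1/518400 t=2:+1/2419200 = -1/907200
3j²(2 7 7; 0 0 0) = Δ·Π!·Σ² = 56/3315  (sign +1)
sum: t=0:+1/2073600 = 1/2073600
3j²(2 7 7; 2 -1 -1) = Δ·Π!·Σ² = 28/1105  (sign +1)
combine: 4πI² = 1125·56/3315·28/1105 = 23520/48841
take √, sign +1: I = 0.19575887

0.195759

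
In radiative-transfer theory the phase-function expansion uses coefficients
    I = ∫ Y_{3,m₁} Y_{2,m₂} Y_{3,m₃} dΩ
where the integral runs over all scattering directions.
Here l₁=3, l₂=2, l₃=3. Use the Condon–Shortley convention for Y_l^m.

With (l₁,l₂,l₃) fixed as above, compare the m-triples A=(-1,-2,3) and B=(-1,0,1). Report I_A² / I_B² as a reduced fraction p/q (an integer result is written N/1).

10/9

Shared (l₁,l₂,l₃)=(3,2,3): N and (l;000)² cancel in I_A²/I_B².
A: Δ = 2!·4!·2!/9! = 1/3780; Racah Σ t=0..0: t=0:+1/96 = 1/96; ⇒ 3j(3 2 3; -1 -2 3)² = 1/42, sgn +1
B: Δ = 2!·4!·2!/9! = 1/3780; Racah Σ t=0..2: t=0:+1/96 t=1:−1/6 t=2:+1/16 = -3/32; ⇒ 3j(3 2 3; -1 0 1)² = 3/140, sgn -1
I_A²/I_B² = (1/42)/(3/140) = 10/9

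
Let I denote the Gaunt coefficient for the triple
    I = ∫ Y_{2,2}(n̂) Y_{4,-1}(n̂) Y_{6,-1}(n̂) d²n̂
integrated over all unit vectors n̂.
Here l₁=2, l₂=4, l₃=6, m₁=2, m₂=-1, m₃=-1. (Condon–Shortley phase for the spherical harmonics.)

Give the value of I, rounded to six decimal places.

-0.094091

Checks pass: Σm=0; 12 even; l₃=6∈[2,6].
(2·2+1)(2·4+1)(2·6+1) = 585
Δ: 0! 4! 8! / 13! → 1/6435
sum: t=0:+1/2304 = 1/2304
3j²(2 4 6; 0 0 0) = Δ·Π!·Σ² = 5/143  (sign +1)
sum: t=0:+1/17280 = 1/17280
3j²(2 4 6; 2 -1 -1) = Δ·Π!·Σ² = 7/1287  (sign -1)
combine: 4πI² = 585·5/143·7/1287 = 175/1573
take √, sign -1: I = -0.09409136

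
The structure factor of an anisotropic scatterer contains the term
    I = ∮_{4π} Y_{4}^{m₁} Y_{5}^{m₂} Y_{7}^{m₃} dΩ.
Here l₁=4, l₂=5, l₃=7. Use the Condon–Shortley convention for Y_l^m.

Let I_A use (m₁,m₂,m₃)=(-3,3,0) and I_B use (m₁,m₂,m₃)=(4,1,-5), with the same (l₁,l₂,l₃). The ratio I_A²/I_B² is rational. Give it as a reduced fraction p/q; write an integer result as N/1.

361/792

Same 4,5,7: normalisation and zero-m 3j drop out of the ratio.
A: Δ: 2! 6! 8! / 17! → 1/6126120; sum: t=1:−1/3628800 t=2:+1/345600 = 19/7257600; 3j²(4 5 7; -3 3 0) = Δ·Π!·Σ² = 2527/218790  (sign -1)
B: Δ: 2! 6! 8! / 17! → 1/6126120; sum: t=0:+1/2073600 = 1/2073600; 3j²(4 5 7; 4 1 -5) = Δ·Π!·Σ² = 28/1105  (sign +1)
I_A²/I_B² = (2527/218790)/(28/1105) = 361/792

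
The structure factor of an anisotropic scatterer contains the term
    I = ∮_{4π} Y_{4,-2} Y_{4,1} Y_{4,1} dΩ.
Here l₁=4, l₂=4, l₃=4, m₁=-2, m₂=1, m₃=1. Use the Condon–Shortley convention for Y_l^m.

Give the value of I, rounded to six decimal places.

0.144370

m-sum 0 ✓  L=12 even ✓  0≤4≤8 ✓
Π(2lᵢ+1) = 9×9×9 = 729
triangle coeff Δ(4,4,4) = 1/450450
Σ_t [0,4]: t=0:+1/13824 t=1:−1/216 t=2:+1/64 t=3:−1/216 t=4:+1/13824 = 5/768
(3j)²=18/1001 [(4 4 4; 0 0 0)], sign=+1
Σ_t [2,4]: t=2:+1/576 t=3:−1/144 t=4:+1/576 = -1/288
(3j)²=20/1001 [(4 4 4; -2 1 1)], sign=+1
⇒ 4πI² = 262440/1002001
I = (+1)√(262440/1002001/(4π)) = 0.14436968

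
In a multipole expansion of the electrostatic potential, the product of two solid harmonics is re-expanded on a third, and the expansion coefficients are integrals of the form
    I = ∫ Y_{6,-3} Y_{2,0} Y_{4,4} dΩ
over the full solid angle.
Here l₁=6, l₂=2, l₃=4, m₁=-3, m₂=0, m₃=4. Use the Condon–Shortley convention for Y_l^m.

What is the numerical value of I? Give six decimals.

0.000000

Σmᵢ = 1 ≠ 0, so the φ-integral vanishes; I = 0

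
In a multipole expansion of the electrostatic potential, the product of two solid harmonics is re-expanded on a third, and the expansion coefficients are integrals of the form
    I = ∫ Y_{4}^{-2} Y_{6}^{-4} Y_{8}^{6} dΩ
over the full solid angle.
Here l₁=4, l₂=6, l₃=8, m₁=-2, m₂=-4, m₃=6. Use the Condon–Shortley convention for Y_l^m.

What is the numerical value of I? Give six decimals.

0.133505

m-sum 0 ✓  L=18 even ✓  2≤8≤10 ✓
Π(2lᵢ+1) = 9×13×17 = 1989
triangle coeff Δ(4,6,8) = 1/23279256
Σ_t [0,2]: t=0:+1/1658880 t=1:−1/518400 t=2:+1/1658880 = -1/1382400
(3j)²=504/46189 [(4 6 8; 0 0 0)], sign=-1
Σ_t [0,2]: t=0:+1/116121600 t=1:−1/43545600 t=2:+1/348364800 = -1/87091200
(3j)²=10/969 [(4 6 8; -2 -4 6)], sign=-1
⇒ 4πI² = 15120/67507
I = (+1)√(15120/67507/(4π)) = 0.13350470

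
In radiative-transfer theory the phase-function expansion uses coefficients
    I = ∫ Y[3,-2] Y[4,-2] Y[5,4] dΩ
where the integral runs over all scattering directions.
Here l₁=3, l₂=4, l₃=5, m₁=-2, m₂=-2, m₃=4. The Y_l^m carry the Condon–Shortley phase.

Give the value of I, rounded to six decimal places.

m-sum 0 ✓  L=12 even ✓  1≤5≤7 ✓
Π(2lᵢ+1) = 7×9×11 = 693
triangle coeff Δ(3,4,5) = 1/180180
Σ_t [0,2]: t=0:+1/576 t=1:−1/144 t=2:+1/576 = -1/288
(3j)²=20/1001 [(3 4 5; 0 0 0)], sign=+1
Σ_t [1,2]: t=1:−1/2880 t=2:+1/8640 = -1/4320
(3j)²=8/429 [(3 4 5; -2 -2 4)], sign=+1
⇒ 4πI² = 480/1859
I = (+1)√(480/1859/(4π)) = 0.14334284

0.143343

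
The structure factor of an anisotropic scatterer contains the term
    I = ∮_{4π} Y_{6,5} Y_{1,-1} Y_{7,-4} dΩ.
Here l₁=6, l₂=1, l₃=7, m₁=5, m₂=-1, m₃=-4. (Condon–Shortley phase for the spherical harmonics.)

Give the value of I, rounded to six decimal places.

0.060604

Checks pass: Σm=0; 14 even; l₃=7∈[5,7].
(2·6+1)(2·1+1)(2·7+1) = 585
Δ: 0! 12! 2! / 15! → 1/1365
sum: t=0:+1/518400 = 1/518400
3j²(6 1 7; 0 0 0) = Δ·Π!·Σ² = 7/195  (sign -1)
sum: t=0:+1/79833600 = 1/79833600
3j²(6 1 7; 5 -1 -4) = Δ·Π!·Σ² = 1/455  (sign -1)
combine: 4πI² = 585·7/195·1/455 = 3/65
take √, sign +1: I = 0.06060368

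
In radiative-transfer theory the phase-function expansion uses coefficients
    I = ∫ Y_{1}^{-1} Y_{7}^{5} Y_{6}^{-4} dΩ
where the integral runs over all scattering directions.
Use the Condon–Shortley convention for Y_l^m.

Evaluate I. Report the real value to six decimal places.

-0.284256

m-sum 0 ✓  L=14 even ✓  6≤6≤8 ✓
Π(2lᵢ+1) = 3×15×13 = 585
triangle coeff Δ(1,7,6) = 1/1365
Σ_t [1,1]: t=1:−1/518400 = -1/518400
(3j)²=7/195 [(1 7 6; 0 0 0)], sign=-1
Σ_t [2,2]: t=2:+1/14515200 = 1/14515200
(3j)²=22/455 [(1 7 6; -1 5 -4)], sign=+1
⇒ 4πI² = 66/65
I = (-1)√(66/65/(4π)) = -0.28425647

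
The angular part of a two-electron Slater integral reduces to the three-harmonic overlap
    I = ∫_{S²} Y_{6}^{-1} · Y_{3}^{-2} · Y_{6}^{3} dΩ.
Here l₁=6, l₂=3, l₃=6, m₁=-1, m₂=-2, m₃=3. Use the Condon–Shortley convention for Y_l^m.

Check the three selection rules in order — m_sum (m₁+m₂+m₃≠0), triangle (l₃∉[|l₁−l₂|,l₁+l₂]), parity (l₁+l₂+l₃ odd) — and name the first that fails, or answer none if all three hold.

m₁+m₂+m₃ = -1 − 2 + 3 = 0  ✓
triangle: |6−3|=3 ≤ l₃=6 ≤ 6+3=9  ✓
parity: l₁+l₂+l₃ = 15 is odd  ✗

parity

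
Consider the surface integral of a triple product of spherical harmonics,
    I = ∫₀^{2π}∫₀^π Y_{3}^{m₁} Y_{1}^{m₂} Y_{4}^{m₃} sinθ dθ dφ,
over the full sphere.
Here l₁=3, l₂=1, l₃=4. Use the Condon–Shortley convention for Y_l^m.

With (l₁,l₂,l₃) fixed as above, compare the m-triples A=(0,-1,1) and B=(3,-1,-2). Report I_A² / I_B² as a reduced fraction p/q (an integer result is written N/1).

10/1

l's match ⇒ only the (l;m) 3-j factors differ between A and B.
A: triangle coeff Δ(3,1,4) = 1/252; Σ_t [0,0]: t=0:+1/72 = 1/72; (3j)²=5/126 [(3 1 4; 0 -1 1)], sign=-1
B: triangle coeff Δ(3,1,4) = 1/252; Σ_t [0,0]: t=0:+1/1440 = 1/1440; (3j)²=1/252 [(3 1 4; 3 -1 -2)], sign=+1
I_A²/I_B² = (5/126)/(1/252) = 10/1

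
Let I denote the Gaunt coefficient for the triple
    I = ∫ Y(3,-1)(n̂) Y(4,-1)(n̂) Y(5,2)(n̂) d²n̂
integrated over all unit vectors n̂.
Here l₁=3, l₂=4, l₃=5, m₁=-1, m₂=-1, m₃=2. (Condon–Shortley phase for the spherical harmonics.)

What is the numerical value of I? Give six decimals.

m-sum 0 ✓  L=12 even ✓  1≤5≤7 ✓
Π(2lᵢ+1) = 7×9×11 = 693
triangle coeff Δ(3,4,5) = 1/180180
Σ_t [0,2]: t=0:+1/576 t=1:−1/144 t=2:+1/576 = -1/288
(3j)²=20/1001 [(3 4 5; 0 0 0)], sign=+1
Σ_t [0,2]: t=0:+1/1728 t=1:−1/288 t=2:+1/960 = -1/540
(3j)²=128/6435 [(3 4 5; -1 -1 2)], sign=+1
⇒ 4πI² = 512/1859
I = (+1)√(512/1859/(4π)) = 0.14804384

0.148044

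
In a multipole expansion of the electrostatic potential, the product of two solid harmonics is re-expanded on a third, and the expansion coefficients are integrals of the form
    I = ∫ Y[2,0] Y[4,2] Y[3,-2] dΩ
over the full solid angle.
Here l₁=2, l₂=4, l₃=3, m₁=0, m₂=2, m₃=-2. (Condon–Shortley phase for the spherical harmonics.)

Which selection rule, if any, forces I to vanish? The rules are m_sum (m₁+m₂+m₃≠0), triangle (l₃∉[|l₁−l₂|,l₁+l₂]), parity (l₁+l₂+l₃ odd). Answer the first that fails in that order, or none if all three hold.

m₁+m₂+m₃ = 0 + 2 − 2 = 0  ✓
triangle: |2−4|=2 ≤ l₃=3 ≤ 2+4=6  ✓
parity: l₁+l₂+l₃ = 9 is odd  ✗

parity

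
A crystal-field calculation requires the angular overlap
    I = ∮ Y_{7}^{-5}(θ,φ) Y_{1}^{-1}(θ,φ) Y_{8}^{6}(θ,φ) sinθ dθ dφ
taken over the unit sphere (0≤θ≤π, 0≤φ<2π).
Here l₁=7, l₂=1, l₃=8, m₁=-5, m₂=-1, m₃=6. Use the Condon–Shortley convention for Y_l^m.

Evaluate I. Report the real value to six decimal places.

Rules hold: Σm=0, L=16 even, 6≤8≤8.
N = 15·3·17 = 765
Δ = 0!·14!·2!/17! = 1/2040
Racah Σ t=0..0: t=0:+1/25401600 = 1/25401600
⇒ 3j(7 1 8; 0 0 0)² = 8/255, sgn +1
Racah Σ t=0..0: t=0:+1/1916006400 = 1/1916006400
⇒ 3j(7 1 8; -5 -1 6)² = 91/2040, sgn +1
4πI² = N·(3j₀)²·(3jₘ)² = 91/85
I = +1·√(1.07059/4π) = 0.29188132

0.291881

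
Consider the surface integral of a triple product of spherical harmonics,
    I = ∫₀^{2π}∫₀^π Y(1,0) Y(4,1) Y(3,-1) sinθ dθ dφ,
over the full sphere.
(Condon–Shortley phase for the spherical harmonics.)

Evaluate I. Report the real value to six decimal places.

-0.238414

Rules hold: Σm=0, L=8 even, 3≤3≤5.
N = 3·9·7 = 189
Δ = 2!·0!·6!/9! = 1/252
Racah Σ t=1..1: t=1:−1/36 = -1/36
⇒ 3j(1 4 3; 0 0 0)² = 4/63, sgn +1
Racah Σ t=1..1: t=1:−1/48 = -1/48
⇒ 3j(1 4 3; 0 1 -1)² = 5/84, sgn -1
4πI² = N·(3j₀)²·(3jₘ)² = 5/7
I = -1·√(0.714286/4π) = -0.23841361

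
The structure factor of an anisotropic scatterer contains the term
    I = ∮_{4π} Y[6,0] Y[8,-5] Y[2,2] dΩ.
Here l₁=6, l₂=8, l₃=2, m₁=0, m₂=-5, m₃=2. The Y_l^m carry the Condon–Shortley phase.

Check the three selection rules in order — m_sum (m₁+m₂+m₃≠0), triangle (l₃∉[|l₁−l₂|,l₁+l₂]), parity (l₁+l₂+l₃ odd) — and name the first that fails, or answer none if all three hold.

azimuthal sum: 0 − 5 + 2 = -3  ✗
2 ≤ 2 ≤ 14 (triangle on l)
L = 6 + 8 + 2 = 16 (even)

m_sum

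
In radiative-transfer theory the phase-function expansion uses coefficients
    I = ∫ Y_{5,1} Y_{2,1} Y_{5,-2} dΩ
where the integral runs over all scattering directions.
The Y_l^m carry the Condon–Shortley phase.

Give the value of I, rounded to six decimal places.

m-sum 0 ✓  L=12 even ✓  3≤5≤7 ✓
Π(2lᵢ+1) = 11×5×11 = 605
triangle coeff Δ(5,2,5) = 1/38610
Σ_t [0,2]: t=0:+1/2880 t=1:−1/576 t=2:+1/2880 = -1/960
(3j)²=10/429 [(5 2 5; 0 0 0)], sign=+1
Σ_t [1,2]: t=1:−1/1440 t=2:+1/2880 = -1/2880
(3j)²=7/715 [(5 2 5; 1 1 -2)], sign=+1
⇒ 4πI² = 70/507
I = (+1)√(70/507/(4π)) = 0.10481902

0.104819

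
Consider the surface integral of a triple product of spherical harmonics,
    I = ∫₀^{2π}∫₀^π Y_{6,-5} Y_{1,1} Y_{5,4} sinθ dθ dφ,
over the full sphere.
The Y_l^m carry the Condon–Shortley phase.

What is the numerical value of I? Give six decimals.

-0.303018

Checks pass: Σm=0; 12 even; l₃=5∈[5,7].
(2·6+1)(2·1+1)(2·5+1) = 429
Δ: 2! 10! 0! / 13! → 1/858
sum: t=1:−1/14400 = -1/14400
3j²(6 1 5; 0 0 0) = Δ·Π!·Σ² = 6/143  (sign +1)
sum: t=2:+1/725760 = 1/725760
3j²(6 1 5; -5 1 4) = Δ·Π!·Σ² = 5/78  (sign -1)
combine: 4πI² = 429·6/143·5/78 = 15/13
take √, sign -1: I = -0.30301841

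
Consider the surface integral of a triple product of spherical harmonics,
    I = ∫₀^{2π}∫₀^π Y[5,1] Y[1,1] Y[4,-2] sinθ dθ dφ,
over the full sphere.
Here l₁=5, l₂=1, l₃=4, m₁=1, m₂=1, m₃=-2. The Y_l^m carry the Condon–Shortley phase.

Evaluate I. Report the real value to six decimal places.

Checks pass: Σm=0; 10 even; l₃=4∈[4,6].
(2·5+1)(2·1+1)(2·4+1) = 297
Δ: 2! 8! 0! / 11! → 1/495
sum: t=1:−1/576 = -1/576
3j²(5 1 4; 0 0 0) = Δ·Π!·Σ² = 5/99  (sign -1)
sum: t=2:+1/2880 = 1/2880
3j²(5 1 4; 1 1 -2) = Δ·Π!·Σ² = 2/165  (sign +1)
combine: 4πI² = 297·5/99·2/165 = 2/11
take √, sign -1: I = -0.12028562

-0.120286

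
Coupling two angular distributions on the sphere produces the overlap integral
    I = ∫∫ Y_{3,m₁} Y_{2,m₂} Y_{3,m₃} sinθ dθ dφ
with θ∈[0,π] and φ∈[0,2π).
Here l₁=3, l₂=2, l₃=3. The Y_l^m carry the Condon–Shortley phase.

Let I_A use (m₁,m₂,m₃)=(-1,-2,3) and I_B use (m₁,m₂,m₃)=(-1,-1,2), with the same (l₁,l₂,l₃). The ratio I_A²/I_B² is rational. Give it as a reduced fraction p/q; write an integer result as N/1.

Shared (l₁,l₂,l₃)=(3,2,3): N and (l;000)² cancel in I_A²/I_B².
A: Δ = 2!·4!·2!/9! = 1/3780; Racah Σ t=0..0: t=0:+1/96 = 1/96; ⇒ 3j(3 2 3; -1 -2 3)² = 1/42, sgn +1
B: Δ = 2!·4!·2!/9! = 1/3780; Racah Σ t=0..1: t=0:+1/48 t=1:−1/12 = -1/16; ⇒ 3j(3 2 3; -1 -1 2)² = 1/28, sgn +1
I_A²/I_B² = (1/42)/(1/28) = 2/3

2/3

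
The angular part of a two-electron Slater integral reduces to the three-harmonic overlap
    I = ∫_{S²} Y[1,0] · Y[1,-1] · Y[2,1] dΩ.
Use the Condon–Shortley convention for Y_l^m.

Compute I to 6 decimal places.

m-sum 0 ✓  L=4 even ✓  0≤2≤2 ✓
Π(2lᵢ+1) = 3×3×5 = 45
triangle coeff Δ(1,1,2) = 1/30
Σ_t [0,0]: t=0:+1/1 = 1/1
(3j)²=2/15 [(1 1 2; 0 0 0)], sign=+1
Σ_t [0,0]: t=0:+1/2 = 1/2
(3j)²=1/10 [(1 1 2; 0 -1 1)], sign=-1
⇒ 4πI² = 3/5
I = (-1)√(3/5/(4π)) = -0.21850969

-0.218510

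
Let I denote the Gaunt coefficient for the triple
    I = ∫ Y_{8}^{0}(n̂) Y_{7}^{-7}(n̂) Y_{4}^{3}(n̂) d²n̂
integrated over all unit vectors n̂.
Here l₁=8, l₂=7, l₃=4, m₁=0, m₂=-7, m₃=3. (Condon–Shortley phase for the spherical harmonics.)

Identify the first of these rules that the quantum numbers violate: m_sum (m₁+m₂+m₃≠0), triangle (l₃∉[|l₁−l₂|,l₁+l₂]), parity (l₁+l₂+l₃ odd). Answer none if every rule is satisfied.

m_sum

azimuthal sum: 0 − 7 + 3 = -4  ✗
1 ≤ 4 ≤ 15 (triangle on l)
L = 8 + 7 + 4 = 19 (odd)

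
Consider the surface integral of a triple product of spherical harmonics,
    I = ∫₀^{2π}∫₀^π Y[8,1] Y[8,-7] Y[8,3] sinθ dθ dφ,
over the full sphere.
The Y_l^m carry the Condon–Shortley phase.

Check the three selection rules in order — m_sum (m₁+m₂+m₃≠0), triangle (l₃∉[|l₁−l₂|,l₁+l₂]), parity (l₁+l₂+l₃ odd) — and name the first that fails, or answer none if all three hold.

m_sum

azimuthal sum: 1 − 7 + 3 = -3  ✗
0 ≤ 8 ≤ 16 (triangle on l)
L = 8 + 8 + 8 = 24 (even)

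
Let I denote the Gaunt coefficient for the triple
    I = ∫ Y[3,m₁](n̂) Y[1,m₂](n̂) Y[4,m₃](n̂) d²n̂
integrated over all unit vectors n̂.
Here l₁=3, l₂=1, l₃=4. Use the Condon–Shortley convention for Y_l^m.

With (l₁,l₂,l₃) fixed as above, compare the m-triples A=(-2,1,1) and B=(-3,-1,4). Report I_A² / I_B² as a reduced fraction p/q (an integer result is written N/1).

3/28

l's match ⇒ only the (l;m) 3-j factors differ between A and B.
A: triangle coeff Δ(3,1,4) = 1/252; Σ_t [0,0]: t=0:+1/240 = 1/240; (3j)²=1/84 [(3 1 4; -2 1 1)], sign=-1
B: triangle coeff Δ(3,1,4) = 1/252; Σ_t [0,0]: t=0:+1/1440 = 1/1440; (3j)²=1/9 [(3 1 4; -3 -1 4)], sign=+1
I_A²/I_B² = (1/84)/(1/9) = 3/28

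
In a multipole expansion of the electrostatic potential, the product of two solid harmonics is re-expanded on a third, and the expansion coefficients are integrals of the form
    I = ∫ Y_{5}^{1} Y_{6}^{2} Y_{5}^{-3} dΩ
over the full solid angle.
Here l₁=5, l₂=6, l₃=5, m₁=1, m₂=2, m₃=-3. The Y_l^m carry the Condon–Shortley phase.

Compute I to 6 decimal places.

-0.106727

Checks pass: Σm=0; 16 even; l₃=5∈[1,11].
(2·5+1)(2·6+1)(2·5+1) = 1573
Δ: 6! 4! 6! / 17! → 1/28588560
sum: t=1:−1/345600 t=2:+1/13824 t=3:−1/5184 t=4:+1/13824 t=5:−1/345600 = -7/129600
3j²(5 6 5; 0 0 0) = Δ·Π!·Σ² = 80/7293  (sign +1)
sum: t=2:+1/138240 t=3:−1/25920 t=4:+1/55296 = -11/829440
3j²(5 6 5; 1 2 -3) = Δ·Π!·Σ² = 11/1326  (sign -1)
combine: 4πI² = 1573·80/7293·11/1326 = 4840/33813
take √, sign -1: I = -0.10672739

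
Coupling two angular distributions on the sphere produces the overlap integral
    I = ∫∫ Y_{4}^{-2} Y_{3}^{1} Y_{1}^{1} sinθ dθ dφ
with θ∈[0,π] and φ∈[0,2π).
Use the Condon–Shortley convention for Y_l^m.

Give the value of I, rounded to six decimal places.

0.238414

Rules hold: Σm=0, L=8 even, 1≤1≤7.
N = 9·7·3 = 189
Δ = 6!·2!·0!/9! = 1/252
Racah Σ t=3..3: t=3:−1/36 = -1/36
⇒ 3j(4 3 1; 0 0 0)² = 4/63, sgn +1
Racah Σ t=4..4: t=4:+1/96 = 1/96
⇒ 3j(4 3 1; -2 1 1)² = 5/84, sgn +1
4πI² = N·(3j₀)²·(3jₘ)² = 5/7
I = +1·√(0.714286/4π) = 0.23841361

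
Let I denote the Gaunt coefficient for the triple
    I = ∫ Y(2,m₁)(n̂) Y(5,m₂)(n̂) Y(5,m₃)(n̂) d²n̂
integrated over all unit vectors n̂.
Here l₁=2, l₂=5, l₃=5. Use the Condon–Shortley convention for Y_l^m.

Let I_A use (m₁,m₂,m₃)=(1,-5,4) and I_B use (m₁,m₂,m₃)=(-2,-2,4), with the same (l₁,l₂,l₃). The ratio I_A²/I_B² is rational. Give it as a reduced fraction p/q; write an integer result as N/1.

15/8

l's match ⇒ only the (l;m) 3-j factors differ between A and B.
A: triangle coeff Δ(2,5,5) = 1/38610; Σ_t [0,0]: t=0:+1/80640 = 1/80640; (3j)²=9/286 [(2 5 5; 1 -5 4)], sign=-1
B: triangle coeff Δ(2,5,5) = 1/38610; Σ_t [2,2]: t=2:+1/20160 = 1/20160; (3j)²=12/715 [(2 5 5; -2 -2 4)], sign=-1
I_A²/I_B² = (9/286)/(12/715) = 15/8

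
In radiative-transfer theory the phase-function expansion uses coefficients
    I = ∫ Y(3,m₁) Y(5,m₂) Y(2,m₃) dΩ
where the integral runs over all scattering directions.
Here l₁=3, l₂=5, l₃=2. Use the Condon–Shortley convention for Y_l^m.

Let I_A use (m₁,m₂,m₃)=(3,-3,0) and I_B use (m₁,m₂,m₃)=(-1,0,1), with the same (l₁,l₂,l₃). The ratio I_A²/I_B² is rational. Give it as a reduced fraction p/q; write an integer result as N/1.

Shared (l₁,l₂,l₃)=(3,5,2): N and (l;000)² cancel in I_A²/I_B².
A: Δ = 6!·0!·4!/11! = 1/2310; Racah Σ t=0..0: t=0:+1/2880 = 1/2880; ⇒ 3j(3 5 2; 3 -3 0)² = 2/165, sgn +1
B: Δ = 6!·0!·4!/11! = 1/2310; Racah Σ t=4..4: t=4:+1/288 = 1/288; ⇒ 3j(3 5 2; -1 0 1)² = 5/231, sgn -1
I_A²/I_B² = (2/165)/(5/231) = 14/25

14/25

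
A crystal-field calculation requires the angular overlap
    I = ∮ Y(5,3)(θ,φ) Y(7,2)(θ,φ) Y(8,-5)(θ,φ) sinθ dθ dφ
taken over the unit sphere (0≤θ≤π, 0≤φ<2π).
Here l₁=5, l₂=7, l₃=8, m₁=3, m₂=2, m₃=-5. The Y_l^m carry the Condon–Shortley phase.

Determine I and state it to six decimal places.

Rules hold: Σm=0, L=20 even, 2≤8≤12.
N = 11·15·17 = 2805
Δ = 4!·6!·10!/21! = 1/814773960
Racah Σ t=0..4: t=0:+1/87091200 t=1:−1/4976640 t=2:+1/2073600 t=3:−1/4976640 t=4:+1/87091200 = 1/9676800
⇒ 3j(5 7 8; 0 0 0)² = 360/46189, sgn +1
Racah Σ t=0..2: t=0:+1/418037760 t=1:−1/58060800 t=2:+1/87091200 = -1/298598400
⇒ 3j(5 7 8; 3 2 -5)² = 7/3876, sgn +1
4πI² = N·(3j₀)²·(3jₘ)² = 3150/79781
I = +1·√(0.0394831/4π) = 0.05605323

0.056053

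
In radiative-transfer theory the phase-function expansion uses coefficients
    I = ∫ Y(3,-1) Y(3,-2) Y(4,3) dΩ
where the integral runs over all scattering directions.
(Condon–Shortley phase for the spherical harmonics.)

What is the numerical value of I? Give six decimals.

-0.095955

Checks pass: Σm=0; 10 even; l₃=4∈[0,6].
(2·3+1)(2·3+1)(2·4+1) = 441
Δ: 2! 4! 4! / 11! → 1/34650
sum: t=0:+1/72 t=1:−1/16 t=2:+1/72 = -5/144
3j²(3 3 4; 0 0 0) = Δ·Π!·Σ² = 2/77  (sign -1)
sum: t=0:+1/288 t=1:−1/144 = -1/288
3j²(3 3 4; -1 -2 3) = Δ·Π!·Σ² = 1/99  (sign +1)
combine: 4πI² = 441·2/77·1/99 = 14/121
take √, sign -1: I = -0.09595473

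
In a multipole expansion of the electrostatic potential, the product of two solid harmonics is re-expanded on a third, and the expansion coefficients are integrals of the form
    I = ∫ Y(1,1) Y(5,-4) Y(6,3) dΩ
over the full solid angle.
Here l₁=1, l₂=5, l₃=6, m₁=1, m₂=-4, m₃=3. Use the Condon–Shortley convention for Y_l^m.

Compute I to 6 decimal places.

Rules hold: Σm=0, L=12 even, 4≤6≤6.
N = 3·11·13 = 429
Δ = 0!·2!·10!/13! = 1/858
Racah Σ t=0..0: t=0:+1/14400 = 1/14400
⇒ 3j(1 5 6; 0 0 0)² = 6/143, sgn +1
Racah Σ t=0..0: t=0:+1/725760 = 1/725760
⇒ 3j(1 5 6; 1 -4 3)² = 1/286, sgn -1
4πI² = N·(3j₀)²·(3jₘ)² = 9/143
I = -1·√(0.0629371/4π) = -0.07076985

-0.070770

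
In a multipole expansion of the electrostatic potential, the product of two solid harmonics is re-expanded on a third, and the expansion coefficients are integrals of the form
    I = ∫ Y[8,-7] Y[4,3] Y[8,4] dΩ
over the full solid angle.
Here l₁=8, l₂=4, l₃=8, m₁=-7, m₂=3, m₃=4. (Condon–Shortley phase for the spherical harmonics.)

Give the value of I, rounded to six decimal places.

m-sum 0 ✓  L=20 even ✓  4≤8≤12 ✓
Π(2lᵢ+1) = 17×9×17 = 2601
triangle coeff Δ(8,4,8) = 1/185175900
Σ_t [0,4]: t=0:+1/557383680 t=1:−1/21772800 t=2:+1/8294400 t=3:−1/21772800 t=4:+1/557383680 = 1/30965760
(3j)²=36/4199 [(8 4 8; 0 0 0)], sign=+1
Σ_t [3,4]: t=3:−1/68976230400 t=4:+1/5748019200 = 1/6270566400
(3j)²=121/11628 [(8 4 8; -7 3 4)], sign=+1
⇒ 4πI² = 1089/4693
I = (+1)√(1089/4693/(4π)) = 0.13588882

0.135889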